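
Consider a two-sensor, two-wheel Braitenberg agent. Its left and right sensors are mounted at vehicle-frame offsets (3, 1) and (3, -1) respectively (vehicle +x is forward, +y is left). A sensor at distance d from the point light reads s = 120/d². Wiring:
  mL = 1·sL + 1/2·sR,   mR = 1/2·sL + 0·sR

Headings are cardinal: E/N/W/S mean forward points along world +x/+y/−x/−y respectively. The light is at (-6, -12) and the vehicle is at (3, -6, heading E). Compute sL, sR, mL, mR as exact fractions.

left sensor world pos  = (6, -5); dL² = 193
right sensor world pos = (6, -7); dR² = 169
sL = 120/193 = 120/193
sR = 120/169 = 120/169
mL = 1·sL + 1/2·sR = 31860/32617
mR = 1/2·sL + 0·sR = 60/193

120/193 120/169 31860/32617 60/193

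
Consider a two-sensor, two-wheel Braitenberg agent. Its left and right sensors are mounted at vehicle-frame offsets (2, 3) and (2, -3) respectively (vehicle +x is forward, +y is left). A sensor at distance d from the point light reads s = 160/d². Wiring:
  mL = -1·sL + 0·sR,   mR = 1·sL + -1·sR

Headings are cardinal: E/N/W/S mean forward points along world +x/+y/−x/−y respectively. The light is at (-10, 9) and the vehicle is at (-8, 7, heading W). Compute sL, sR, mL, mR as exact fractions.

32/5 160 -32/5 -768/5

left sensor world pos  = (-10, 4); dL² = 25
right sensor world pos = (-10, 10); dR² = 1
sL = 160/25 = 32/5
sR = 160/1 = 160
mL = -1·sL + 0·sR = -32/5
mR = 1·sL + -1·sR = -768/5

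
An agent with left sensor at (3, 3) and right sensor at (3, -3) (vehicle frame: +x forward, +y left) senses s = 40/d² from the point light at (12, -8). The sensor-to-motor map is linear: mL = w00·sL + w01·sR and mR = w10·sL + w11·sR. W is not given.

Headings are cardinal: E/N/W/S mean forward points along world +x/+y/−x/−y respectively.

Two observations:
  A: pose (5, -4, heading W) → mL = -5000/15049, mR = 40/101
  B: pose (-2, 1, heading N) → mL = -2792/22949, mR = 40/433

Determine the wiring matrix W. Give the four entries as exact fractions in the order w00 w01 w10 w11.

-1/2 -1/2 1 0

obs A: pose=(5,-4,W) → sL=40/101, sR=40/149, mL=-5000/15049, mR=40/101
obs B: pose=(-2,1,N) → sL=40/433, sR=8/53, mL=-2792/22949, mR=40/433
sensor matrix S = [[40/101, 40/149], [40/433, 8/53]]; det S = 12080640/345359501
solve [mL_A; mL_B] = S·[w00; w01] and [mR_A; mR_B] = S·[w10; w11]:
  w00 = -1/2, w01 = -1/2, w10 = 1, w11 = 0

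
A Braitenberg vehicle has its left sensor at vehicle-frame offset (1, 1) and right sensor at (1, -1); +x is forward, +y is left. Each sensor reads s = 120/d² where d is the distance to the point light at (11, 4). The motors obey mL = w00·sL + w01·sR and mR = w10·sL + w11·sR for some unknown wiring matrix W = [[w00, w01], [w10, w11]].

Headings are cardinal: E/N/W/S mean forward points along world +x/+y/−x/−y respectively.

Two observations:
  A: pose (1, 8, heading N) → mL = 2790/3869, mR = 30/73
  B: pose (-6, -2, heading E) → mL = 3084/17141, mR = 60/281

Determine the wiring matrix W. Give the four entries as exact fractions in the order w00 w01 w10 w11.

-1/2 1 1/2 0

obs A: pose=(1,8,N) → sL=60/73, sR=60/53, mL=2790/3869, mR=30/73
obs B: pose=(-6,-2,E) → sL=120/281, sR=24/61, mL=3084/17141, mR=60/281
sensor matrix S = [[60/73, 60/53], [120/281, 24/61]]; det S = -10615680/66318529
solve [mL_A; mL_B] = S·[w00; w01] and [mR_A; mR_B] = S·[w10; w11]:
  w00 = -1/2, w01 = 1, w10 = 1/2, w11 = 0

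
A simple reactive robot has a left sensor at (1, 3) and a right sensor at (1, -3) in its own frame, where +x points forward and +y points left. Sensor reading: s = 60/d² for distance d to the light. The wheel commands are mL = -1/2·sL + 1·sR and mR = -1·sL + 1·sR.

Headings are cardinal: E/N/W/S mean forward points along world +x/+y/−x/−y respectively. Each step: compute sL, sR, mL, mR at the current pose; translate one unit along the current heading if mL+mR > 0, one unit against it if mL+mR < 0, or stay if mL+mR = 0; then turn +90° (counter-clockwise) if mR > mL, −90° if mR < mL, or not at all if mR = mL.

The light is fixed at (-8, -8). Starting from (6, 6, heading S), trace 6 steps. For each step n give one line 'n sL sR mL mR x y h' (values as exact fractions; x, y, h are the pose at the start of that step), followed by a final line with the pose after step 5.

0 30/229 6/29 939/6641 504/6641 6 6 S
1 60/269 12/85 678/22865 -1872/22865 6 5 W
2 3/17 3/26 6/221 -27/442 7 5 N
3 60/481 60/337 18750/162097 8640/162097 7 4 E
4 30/241 6/29 1011/6989 576/6989 8 4 S
5 60/289 60/421 4710/121669 -7920/121669 8 3 W
final 9 3 N

n=0: pose=(6,6,S); sL=30/229, sR=6/29; mL=939/6641, mR=504/6641; mL+mR=1443/6641 → advance +1; mR−mL=-15/229 → turn -1·90°
n=1: pose=(6,5,W); sL=60/269, sR=12/85; mL=678/22865, mR=-1872/22865; mL+mR=-1194/22865 → advance -1; mR−mL=-30/269 → turn -1·90°
n=2: pose=(7,5,N); sL=3/17, sR=3/26; mL=6/221, mR=-27/442; mL+mR=-15/442 → advance -1; mR−mL=-3/34 → turn -1·90°
n=3: pose=(7,4,E); sL=60/481, sR=60/337; mL=18750/162097, mR=8640/162097; mL+mR=27390/162097 → advance +1; mR−mL=-30/481 → turn -1·90°
n=4: pose=(8,4,S); sL=30/241, sR=6/29; mL=1011/6989, mR=576/6989; mL+mR=1587/6989 → advance +1; mR−mL=-15/241 → turn -1·90°
n=5: pose=(8,3,W); sL=60/289, sR=60/421; mL=4710/121669, mR=-7920/121669; mL+mR=-3210/121669 → advance -1; mR−mL=-30/289 → turn -1·90°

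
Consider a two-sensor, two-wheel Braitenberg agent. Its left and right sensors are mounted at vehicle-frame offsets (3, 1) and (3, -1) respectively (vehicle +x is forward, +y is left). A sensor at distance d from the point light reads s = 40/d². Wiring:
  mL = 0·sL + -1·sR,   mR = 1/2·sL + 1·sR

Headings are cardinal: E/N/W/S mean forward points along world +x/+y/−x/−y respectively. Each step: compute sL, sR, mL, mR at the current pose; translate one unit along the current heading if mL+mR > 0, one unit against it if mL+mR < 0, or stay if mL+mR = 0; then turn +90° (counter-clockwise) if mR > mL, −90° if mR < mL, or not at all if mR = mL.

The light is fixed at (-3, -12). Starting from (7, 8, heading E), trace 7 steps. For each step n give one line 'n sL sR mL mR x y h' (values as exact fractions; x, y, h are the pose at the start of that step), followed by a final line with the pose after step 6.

0 4/61 4/53 -4/53 350/3233 7 8 E
1 40/629 40/673 -40/673 38620/423317 8 8 N
2 5/58 10/137 -10/137 1845/15892 8 9 W
3 8/89 8/81 -8/81 1036/7209 7 9 S
4 4/61 4/53 -4/53 350/3233 7 8 E
5 40/629 40/673 -40/673 38620/423317 8 8 N
6 5/58 10/137 -10/137 1845/15892 8 9 W
final 7 9 S

n=0: pose=(7,8,E); sL=4/61, sR=4/53; mL=-4/53, mR=350/3233; mL+mR=2/61 → advance +1; mR−mL=594/3233 → turn +1·90°
n=1: pose=(8,8,N); sL=40/629, sR=40/673; mL=-40/673, mR=38620/423317; mL+mR=20/629 → advance +1; mR−mL=63780/423317 → turn +1·90°
n=2: pose=(8,9,W); sL=5/58, sR=10/137; mL=-10/137, mR=1845/15892; mL+mR=5/116 → advance +1; mR−mL=3005/15892 → turn +1·90°
n=3: pose=(7,9,S); sL=8/89, sR=8/81; mL=-8/81, mR=1036/7209; mL+mR=4/89 → advance +1; mR−mL=1748/7209 → turn +1·90°
n=4: pose=(7,8,E); sL=4/61, sR=4/53; mL=-4/53, mR=350/3233; mL+mR=2/61 → advance +1; mR−mL=594/3233 → turn +1·90°
n=5: pose=(8,8,N); sL=40/629, sR=40/673; mL=-40/673, mR=38620/423317; mL+mR=20/629 → advance +1; mR−mL=63780/423317 → turn +1·90°
n=6: pose=(8,9,W); sL=5/58, sR=10/137; mL=-10/137, mR=1845/15892; mL+mR=5/116 → advance +1; mR−mL=3005/15892 → turn +1·90°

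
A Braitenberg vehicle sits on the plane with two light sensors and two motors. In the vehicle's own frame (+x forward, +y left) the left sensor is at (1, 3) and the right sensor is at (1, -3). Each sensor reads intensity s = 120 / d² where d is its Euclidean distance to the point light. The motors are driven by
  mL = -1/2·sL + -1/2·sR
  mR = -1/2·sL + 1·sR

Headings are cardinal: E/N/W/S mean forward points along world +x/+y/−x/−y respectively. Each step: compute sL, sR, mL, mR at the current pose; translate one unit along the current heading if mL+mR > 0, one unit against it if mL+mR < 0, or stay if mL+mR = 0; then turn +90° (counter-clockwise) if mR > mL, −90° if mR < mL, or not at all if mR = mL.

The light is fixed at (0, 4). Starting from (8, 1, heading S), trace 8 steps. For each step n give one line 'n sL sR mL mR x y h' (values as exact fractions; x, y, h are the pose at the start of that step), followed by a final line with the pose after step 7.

n=0: pose=(8,1,S); sL=120/137, sR=120/41; mL=-10680/5617, mR=13980/5617; mL+mR=3300/5617 → advance +1; mR−mL=180/41 → turn +1·90°
n=1: pose=(8,0,E); sL=60/41, sR=12/13; mL=-636/533, mR=102/533; mL+mR=-534/533 → advance -1; mR−mL=18/13 → turn +1·90°
n=2: pose=(7,0,N); sL=24/5, sR=120/109; mL=-1608/545, mR=-708/545; mL+mR=-2316/545 → advance -1; mR−mL=180/109 → turn +1·90°
n=3: pose=(7,-1,W); sL=6/5, sR=3; mL=-21/10, mR=12/5; mL+mR=3/10 → advance +1; mR−mL=9/2 → turn +1·90°
n=4: pose=(6,-1,S); sL=40/39, sR=8/3; mL=-24/13, mR=28/13; mL+mR=4/13 → advance +1; mR−mL=4 → turn +1·90°
n=5: pose=(6,-2,E); sL=60/29, sR=12/13; mL=-564/377, mR=-42/377; mL+mR=-606/377 → advance -1; mR−mL=18/13 → turn +1·90°
n=6: pose=(5,-2,N); sL=120/29, sR=120/89; mL=-7080/2581, mR=-1860/2581; mL+mR=-8940/2581 → advance -1; mR−mL=180/89 → turn +1·90°
n=7: pose=(5,-3,W); sL=30/29, sR=15/4; mL=-555/232, mR=375/116; mL+mR=195/232 → advance +1; mR−mL=45/8 → turn +1·90°

0 120/137 120/41 -10680/5617 13980/5617 8 1 S
1 60/41 12/13 -636/533 102/533 8 0 E
2 24/5 120/109 -1608/545 -708/545 7 0 N
3 6/5 3 -21/10 12/5 7 -1 W
4 40/39 8/3 -24/13 28/13 6 -1 S
5 60/29 12/13 -564/377 -42/377 6 -2 E
6 120/29 120/89 -7080/2581 -1860/2581 5 -2 N
7 30/29 15/4 -555/232 375/116 5 -3 W
final 4 -3 S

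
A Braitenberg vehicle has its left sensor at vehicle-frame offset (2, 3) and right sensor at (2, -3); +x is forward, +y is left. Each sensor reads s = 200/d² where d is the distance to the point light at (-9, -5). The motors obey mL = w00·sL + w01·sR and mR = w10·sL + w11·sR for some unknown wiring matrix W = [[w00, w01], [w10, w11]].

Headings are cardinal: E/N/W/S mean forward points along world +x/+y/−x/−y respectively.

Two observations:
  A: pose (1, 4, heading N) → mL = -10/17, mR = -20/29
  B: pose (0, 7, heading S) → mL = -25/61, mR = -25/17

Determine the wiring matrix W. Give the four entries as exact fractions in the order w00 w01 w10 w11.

obs A: pose=(1,4,N) → sL=20/17, sR=20/29, mL=-10/17, mR=-20/29
obs B: pose=(0,7,S) → sL=50/61, sR=25/17, mL=-25/61, mR=-25/17
sensor matrix S = [[20/17, 20/29], [50/61, 25/17]]; det S = 595500/511241
solve [mL_A; mL_B] = S·[w00; w01] and [mR_A; mR_B] = S·[w10; w11]:
  w00 = -1/2, w01 = 0, w10 = 0, w11 = -1

-1/2 0 0 -1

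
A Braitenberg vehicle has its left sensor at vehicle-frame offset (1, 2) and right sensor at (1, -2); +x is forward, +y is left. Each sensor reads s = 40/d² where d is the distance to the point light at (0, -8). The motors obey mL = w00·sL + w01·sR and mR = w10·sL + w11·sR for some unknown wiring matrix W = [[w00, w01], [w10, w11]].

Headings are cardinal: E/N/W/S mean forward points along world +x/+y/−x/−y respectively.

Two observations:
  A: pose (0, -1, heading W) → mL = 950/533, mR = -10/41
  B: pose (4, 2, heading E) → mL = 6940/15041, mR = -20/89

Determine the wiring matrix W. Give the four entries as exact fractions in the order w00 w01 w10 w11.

1 1/2 0 -1/2

obs A: pose=(0,-1,W) → sL=20/13, sR=20/41, mL=950/533, mR=-10/41
obs B: pose=(4,2,E) → sL=40/169, sR=40/89, mL=6940/15041, mR=-20/89
sensor matrix S = [[20/13, 20/41], [40/169, 40/89]]; det S = 355200/616681
solve [mL_A; mL_B] = S·[w00; w01] and [mR_A; mR_B] = S·[w10; w11]:
  w00 = 1, w01 = 1/2, w10 = 0, w11 = -1/2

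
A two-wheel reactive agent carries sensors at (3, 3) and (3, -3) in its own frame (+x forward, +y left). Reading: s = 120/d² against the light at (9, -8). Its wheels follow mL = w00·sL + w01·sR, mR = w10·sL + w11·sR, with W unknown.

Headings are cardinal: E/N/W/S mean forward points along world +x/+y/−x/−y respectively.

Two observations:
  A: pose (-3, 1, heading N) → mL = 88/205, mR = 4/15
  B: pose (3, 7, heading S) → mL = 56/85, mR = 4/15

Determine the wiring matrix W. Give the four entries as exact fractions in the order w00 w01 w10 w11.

obs A: pose=(-3,1,N) → sL=40/123, sR=8/15, mL=88/205, mR=4/15
obs B: pose=(3,7,S) → sL=40/51, sR=8/15, mL=56/85, mR=4/15
sensor matrix S = [[40/123, 8/15], [40/51, 8/15]]; det S = -512/2091
solve [mL_A; mL_B] = S·[w00; w01] and [mR_A; mR_B] = S·[w10; w11]:
  w00 = 1/2, w01 = 1/2, w10 = 0, w11 = 1/2

1/2 1/2 0 1/2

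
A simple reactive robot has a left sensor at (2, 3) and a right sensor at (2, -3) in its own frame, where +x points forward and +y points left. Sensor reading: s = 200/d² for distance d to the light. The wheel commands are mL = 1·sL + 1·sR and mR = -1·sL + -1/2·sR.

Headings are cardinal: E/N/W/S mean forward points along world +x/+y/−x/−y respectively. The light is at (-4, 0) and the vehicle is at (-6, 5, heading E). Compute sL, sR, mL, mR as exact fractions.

left sensor world pos  = (-4, 8); dL² = 64
right sensor world pos = (-4, 2); dR² = 4
sL = 200/64 = 25/8
sR = 200/4 = 50
mL = 1·sL + 1·sR = 425/8
mR = -1·sL + -1/2·sR = -225/8

25/8 50 425/8 -225/8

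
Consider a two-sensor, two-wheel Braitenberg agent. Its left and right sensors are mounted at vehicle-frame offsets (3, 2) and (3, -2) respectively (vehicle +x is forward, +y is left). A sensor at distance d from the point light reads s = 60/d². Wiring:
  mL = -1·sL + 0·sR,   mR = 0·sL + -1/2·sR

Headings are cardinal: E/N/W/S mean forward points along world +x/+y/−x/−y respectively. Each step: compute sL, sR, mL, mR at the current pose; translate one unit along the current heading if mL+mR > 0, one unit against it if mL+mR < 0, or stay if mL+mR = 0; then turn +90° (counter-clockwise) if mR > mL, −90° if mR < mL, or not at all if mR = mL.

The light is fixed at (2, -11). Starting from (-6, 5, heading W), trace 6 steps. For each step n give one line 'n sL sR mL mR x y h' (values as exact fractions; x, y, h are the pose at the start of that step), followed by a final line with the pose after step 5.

n=0: pose=(-6,5,W); sL=60/317, sR=12/89; mL=-60/317, mR=-6/89; mL+mR=-7242/28213 → advance -1; mR−mL=3438/28213 → turn +1·90°
n=1: pose=(-5,5,S); sL=30/97, sR=6/25; mL=-30/97, mR=-3/25; mL+mR=-1041/2425 → advance -1; mR−mL=459/2425 → turn +1·90°
n=2: pose=(-5,6,E); sL=60/377, sR=60/241; mL=-60/377, mR=-30/241; mL+mR=-25770/90857 → advance -1; mR−mL=3150/90857 → turn +1·90°
n=3: pose=(-6,6,N); sL=3/25, sR=15/109; mL=-3/25, mR=-15/218; mL+mR=-1029/5450 → advance -1; mR−mL=279/5450 → turn +1·90°
n=4: pose=(-6,5,W); sL=60/317, sR=12/89; mL=-60/317, mR=-6/89; mL+mR=-7242/28213 → advance -1; mR−mL=3438/28213 → turn +1·90°
n=5: pose=(-5,5,S); sL=30/97, sR=6/25; mL=-30/97, mR=-3/25; mL+mR=-1041/2425 → advance -1; mR−mL=459/2425 → turn +1·90°

0 60/317 12/89 -60/317 -6/89 -6 5 W
1 30/97 6/25 -30/97 -3/25 -5 5 S
2 60/377 60/241 -60/377 -30/241 -5 6 E
3 3/25 15/109 -3/25 -15/218 -6 6 N
4 60/317 12/89 -60/317 -6/89 -6 5 W
5 30/97 6/25 -30/97 -3/25 -5 5 S
final -5 6 E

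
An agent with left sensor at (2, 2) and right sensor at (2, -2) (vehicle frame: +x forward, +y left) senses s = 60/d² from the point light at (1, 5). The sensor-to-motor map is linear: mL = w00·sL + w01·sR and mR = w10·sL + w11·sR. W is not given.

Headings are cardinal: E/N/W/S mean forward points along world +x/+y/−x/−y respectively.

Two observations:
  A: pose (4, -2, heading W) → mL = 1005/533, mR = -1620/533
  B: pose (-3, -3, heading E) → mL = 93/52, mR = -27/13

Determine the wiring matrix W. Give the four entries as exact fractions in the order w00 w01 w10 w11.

obs A: pose=(4,-2,W) → sL=30/41, sR=30/13, mL=1005/533, mR=-1620/533
obs B: pose=(-3,-3,E) → sL=3/2, sR=15/26, mL=93/52, mR=-27/13
sensor matrix S = [[30/41, 30/13], [3/2, 15/26]]; det S = -1620/533
solve [mL_A; mL_B] = S·[w00; w01] and [mR_A; mR_B] = S·[w10; w11]:
  w00 = 1, w01 = 1/2, w10 = -1, w11 = -1

1 1/2 -1 -1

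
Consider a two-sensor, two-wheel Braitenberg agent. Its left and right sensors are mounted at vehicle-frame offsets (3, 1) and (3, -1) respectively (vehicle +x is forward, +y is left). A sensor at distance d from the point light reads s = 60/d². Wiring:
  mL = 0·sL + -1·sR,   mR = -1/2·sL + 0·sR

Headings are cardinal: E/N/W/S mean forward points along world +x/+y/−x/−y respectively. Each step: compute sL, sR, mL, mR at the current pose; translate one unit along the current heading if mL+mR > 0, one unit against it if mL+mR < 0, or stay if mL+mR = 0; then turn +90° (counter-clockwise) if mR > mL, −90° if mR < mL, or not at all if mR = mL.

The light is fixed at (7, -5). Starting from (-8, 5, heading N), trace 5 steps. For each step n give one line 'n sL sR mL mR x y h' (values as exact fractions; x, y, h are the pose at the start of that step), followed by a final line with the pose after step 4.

n=0: pose=(-8,5,N); sL=12/85, sR=12/73; mL=-12/73, mR=-6/85; mL+mR=-1458/6205 → advance -1; mR−mL=582/6205 → turn +1·90°
n=1: pose=(-8,4,W); sL=15/97, sR=15/106; mL=-15/106, mR=-15/194; mL+mR=-1125/5141 → advance -1; mR−mL=330/5141 → turn +1·90°
n=2: pose=(-7,4,S); sL=12/41, sR=20/87; mL=-20/87, mR=-6/41; mL+mR=-1342/3567 → advance -1; mR−mL=298/3567 → turn +1·90°
n=3: pose=(-7,5,E); sL=30/121, sR=30/101; mL=-30/101, mR=-15/121; mL+mR=-5145/12221 → advance -1; mR−mL=2115/12221 → turn +1·90°
n=4: pose=(-8,5,N); sL=12/85, sR=12/73; mL=-12/73, mR=-6/85; mL+mR=-1458/6205 → advance -1; mR−mL=582/6205 → turn +1·90°

0 12/85 12/73 -12/73 -6/85 -8 5 N
1 15/97 15/106 -15/106 -15/194 -8 4 W
2 12/41 20/87 -20/87 -6/41 -7 4 S
3 30/121 30/101 -30/101 -15/121 -7 5 E
4 12/85 12/73 -12/73 -6/85 -8 5 N
final -8 4 W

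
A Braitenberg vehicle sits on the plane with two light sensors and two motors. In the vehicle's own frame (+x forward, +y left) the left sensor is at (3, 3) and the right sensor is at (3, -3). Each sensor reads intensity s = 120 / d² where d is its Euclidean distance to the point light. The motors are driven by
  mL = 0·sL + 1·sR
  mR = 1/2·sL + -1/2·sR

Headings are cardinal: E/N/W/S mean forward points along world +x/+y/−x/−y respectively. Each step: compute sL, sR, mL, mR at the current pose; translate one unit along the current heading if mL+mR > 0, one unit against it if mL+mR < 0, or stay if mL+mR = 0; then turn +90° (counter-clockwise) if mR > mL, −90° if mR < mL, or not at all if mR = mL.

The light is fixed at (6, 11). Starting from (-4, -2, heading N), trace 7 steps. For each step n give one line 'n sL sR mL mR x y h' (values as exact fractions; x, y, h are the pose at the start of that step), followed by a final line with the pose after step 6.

n=0: pose=(-4,-2,N); sL=120/269, sR=120/149; mL=120/149, mR=-7200/40081; mL+mR=25080/40081 → advance +1; mR−mL=-39480/40081 → turn -1·90°
n=1: pose=(-4,-1,E); sL=12/13, sR=60/137; mL=60/137, mR=432/1781; mL+mR=1212/1781 → advance +1; mR−mL=-348/1781 → turn -1·90°
n=2: pose=(-3,-1,S); sL=40/87, sR=40/123; mL=40/123, mR=80/1189; mL+mR=1400/3567 → advance +1; mR−mL=-920/3567 → turn -1·90°
n=3: pose=(-3,-2,W); sL=3/10, sR=30/61; mL=30/61, mR=-117/1220; mL+mR=483/1220 → advance +1; mR−mL=-717/1220 → turn -1·90°
n=4: pose=(-4,-2,N); sL=120/269, sR=120/149; mL=120/149, mR=-7200/40081; mL+mR=25080/40081 → advance +1; mR−mL=-39480/40081 → turn -1·90°
n=5: pose=(-4,-1,E); sL=12/13, sR=60/137; mL=60/137, mR=432/1781; mL+mR=1212/1781 → advance +1; mR−mL=-348/1781 → turn -1·90°
n=6: pose=(-3,-1,S); sL=40/87, sR=40/123; mL=40/123, mR=80/1189; mL+mR=1400/3567 → advance +1; mR−mL=-920/3567 → turn -1·90°

0 120/269 120/149 120/149 -7200/40081 -4 -2 N
1 12/13 60/137 60/137 432/1781 -4 -1 E
2 40/87 40/123 40/123 80/1189 -3 -1 S
3 3/10 30/61 30/61 -117/1220 -3 -2 W
4 120/269 120/149 120/149 -7200/40081 -4 -2 N
5 12/13 60/137 60/137 432/1781 -4 -1 E
6 40/87 40/123 40/123 80/1189 -3 -1 S
final -3 -2 W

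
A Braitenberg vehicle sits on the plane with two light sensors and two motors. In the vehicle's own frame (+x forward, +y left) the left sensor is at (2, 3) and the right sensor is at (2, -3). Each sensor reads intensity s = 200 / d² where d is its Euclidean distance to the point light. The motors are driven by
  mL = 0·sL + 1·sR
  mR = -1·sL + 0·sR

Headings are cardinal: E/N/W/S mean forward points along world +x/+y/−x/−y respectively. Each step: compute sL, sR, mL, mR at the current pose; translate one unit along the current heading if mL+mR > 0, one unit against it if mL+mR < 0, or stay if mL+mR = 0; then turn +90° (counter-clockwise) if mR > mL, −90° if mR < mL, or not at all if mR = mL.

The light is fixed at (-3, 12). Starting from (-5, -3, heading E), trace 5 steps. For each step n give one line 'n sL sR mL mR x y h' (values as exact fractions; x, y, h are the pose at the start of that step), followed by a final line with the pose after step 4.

n=0: pose=(-5,-3,E); sL=25/18, sR=50/81; mL=50/81, mR=-25/18; mL+mR=-125/162 → advance -1; mR−mL=-325/162 → turn -1·90°
n=1: pose=(-6,-3,S); sL=200/289, sR=8/13; mL=8/13, mR=-200/289; mL+mR=-288/3757 → advance -1; mR−mL=-4912/3757 → turn -1·90°
n=2: pose=(-6,-2,W); sL=100/157, sR=100/73; mL=100/73, mR=-100/157; mL+mR=8400/11461 → advance +1; mR−mL=-23000/11461 → turn -1·90°
n=3: pose=(-7,-2,N); sL=200/193, sR=40/29; mL=40/29, mR=-200/193; mL+mR=1920/5597 → advance +1; mR−mL=-13520/5597 → turn -1·90°
n=4: pose=(-7,-1,E); sL=25/13, sR=10/13; mL=10/13, mR=-25/13; mL+mR=-15/13 → advance -1; mR−mL=-35/13 → turn -1·90°

0 25/18 50/81 50/81 -25/18 -5 -3 E
1 200/289 8/13 8/13 -200/289 -6 -3 S
2 100/157 100/73 100/73 -100/157 -6 -2 W
3 200/193 40/29 40/29 -200/193 -7 -2 N
4 25/13 10/13 10/13 -25/13 -7 -1 E
final -8 -1 S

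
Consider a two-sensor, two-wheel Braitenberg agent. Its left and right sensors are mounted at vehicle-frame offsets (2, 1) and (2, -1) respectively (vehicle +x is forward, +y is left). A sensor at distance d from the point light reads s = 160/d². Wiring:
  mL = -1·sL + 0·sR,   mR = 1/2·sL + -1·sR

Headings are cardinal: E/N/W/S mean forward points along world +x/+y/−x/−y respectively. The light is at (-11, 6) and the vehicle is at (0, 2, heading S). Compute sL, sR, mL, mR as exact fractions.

8/9 20/17 -8/9 -112/153

left sensor world pos  = (1, 0); dL² = 180
right sensor world pos = (-1, 0); dR² = 136
sL = 160/180 = 8/9
sR = 160/136 = 20/17
mL = -1·sL + 0·sR = -8/9
mR = 1/2·sL + -1·sR = -112/153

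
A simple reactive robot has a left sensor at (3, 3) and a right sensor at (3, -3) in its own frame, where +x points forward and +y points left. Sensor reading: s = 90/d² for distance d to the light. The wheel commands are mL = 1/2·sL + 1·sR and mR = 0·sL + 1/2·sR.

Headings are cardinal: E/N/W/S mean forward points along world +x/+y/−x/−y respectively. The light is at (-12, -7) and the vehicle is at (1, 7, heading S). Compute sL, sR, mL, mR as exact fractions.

90/377 90/221 3375/6409 45/221

left sensor world pos  = (4, 4); dL² = 377
right sensor world pos = (-2, 4); dR² = 221
sL = 90/377 = 90/377
sR = 90/221 = 90/221
mL = 1/2·sL + 1·sR = 3375/6409
mR = 0·sL + 1/2·sR = 45/221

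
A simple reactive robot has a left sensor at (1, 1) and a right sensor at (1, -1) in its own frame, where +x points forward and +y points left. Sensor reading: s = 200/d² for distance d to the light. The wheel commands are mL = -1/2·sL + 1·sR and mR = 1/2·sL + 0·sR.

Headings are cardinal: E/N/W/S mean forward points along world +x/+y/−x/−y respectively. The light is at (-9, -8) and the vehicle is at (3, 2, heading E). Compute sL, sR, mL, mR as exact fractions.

left sensor world pos  = (4, 3); dL² = 290
right sensor world pos = (4, 1); dR² = 250
sL = 200/290 = 20/29
sR = 200/250 = 4/5
mL = -1/2·sL + 1·sR = 66/145
mR = 1/2·sL + 0·sR = 10/29

20/29 4/5 66/145 10/29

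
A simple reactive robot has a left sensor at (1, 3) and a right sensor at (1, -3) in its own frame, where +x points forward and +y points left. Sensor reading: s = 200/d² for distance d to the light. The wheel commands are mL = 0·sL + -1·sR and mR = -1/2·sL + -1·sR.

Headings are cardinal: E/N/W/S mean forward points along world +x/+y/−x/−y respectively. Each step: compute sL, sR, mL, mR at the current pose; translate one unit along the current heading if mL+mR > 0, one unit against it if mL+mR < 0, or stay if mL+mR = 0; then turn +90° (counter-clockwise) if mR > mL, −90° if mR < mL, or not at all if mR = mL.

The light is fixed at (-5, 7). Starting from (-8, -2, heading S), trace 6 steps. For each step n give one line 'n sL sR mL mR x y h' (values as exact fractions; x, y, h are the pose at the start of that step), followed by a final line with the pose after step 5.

0 2 25/17 -25/17 -42/17 -8 -2 S
1 200/137 200/41 -200/41 -31500/5617 -8 -1 W
2 100/37 4 -4 -198/37 -7 -1 N
3 200/37 40/29 -40/29 -4380/1073 -7 -2 E
4 2 25/17 -25/17 -42/17 -8 -2 S
5 200/137 200/41 -200/41 -31500/5617 -8 -1 W
final -7 -1 N

n=0: pose=(-8,-2,S); sL=2, sR=25/17; mL=-25/17, mR=-42/17; mL+mR=-67/17 → advance -1; mR−mL=-1 → turn -1·90°
n=1: pose=(-8,-1,W); sL=200/137, sR=200/41; mL=-200/41, mR=-31500/5617; mL+mR=-58900/5617 → advance -1; mR−mL=-100/137 → turn -1·90°
n=2: pose=(-7,-1,N); sL=100/37, sR=4; mL=-4, mR=-198/37; mL+mR=-346/37 → advance -1; mR−mL=-50/37 → turn -1·90°
n=3: pose=(-7,-2,E); sL=200/37, sR=40/29; mL=-40/29, mR=-4380/1073; mL+mR=-5860/1073 → advance -1; mR−mL=-100/37 → turn -1·90°
n=4: pose=(-8,-2,S); sL=2, sR=25/17; mL=-25/17, mR=-42/17; mL+mR=-67/17 → advance -1; mR−mL=-1 → turn -1·90°
n=5: pose=(-8,-1,W); sL=200/137, sR=200/41; mL=-200/41, mR=-31500/5617; mL+mR=-58900/5617 → advance -1; mR−mL=-100/137 → turn -1·90°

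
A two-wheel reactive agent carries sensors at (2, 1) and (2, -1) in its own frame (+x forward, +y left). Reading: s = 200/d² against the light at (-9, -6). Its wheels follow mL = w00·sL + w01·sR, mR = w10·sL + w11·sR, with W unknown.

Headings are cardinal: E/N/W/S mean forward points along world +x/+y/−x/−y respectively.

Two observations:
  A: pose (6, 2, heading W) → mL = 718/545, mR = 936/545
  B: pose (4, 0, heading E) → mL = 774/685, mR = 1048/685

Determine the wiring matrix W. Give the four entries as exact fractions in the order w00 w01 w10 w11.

1 1/2 1 1

obs A: pose=(6,2,W) → sL=100/109, sR=4/5, mL=718/545, mR=936/545
obs B: pose=(4,0,E) → sL=100/137, sR=4/5, mL=774/685, mR=1048/685
sensor matrix S = [[100/109, 4/5], [100/137, 4/5]]; det S = 2240/14933
solve [mL_A; mL_B] = S·[w00; w01] and [mR_A; mR_B] = S·[w10; w11]:
  w00 = 1, w01 = 1/2, w10 = 1, w11 = 1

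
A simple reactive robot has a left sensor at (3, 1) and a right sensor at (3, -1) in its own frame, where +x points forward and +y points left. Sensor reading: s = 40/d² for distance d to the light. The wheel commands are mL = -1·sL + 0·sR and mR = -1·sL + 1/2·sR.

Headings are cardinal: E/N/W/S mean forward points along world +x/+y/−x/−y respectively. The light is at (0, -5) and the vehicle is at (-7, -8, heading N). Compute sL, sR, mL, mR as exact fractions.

left sensor world pos  = (-8, -5); dL² = 64
right sensor world pos = (-6, -5); dR² = 36
sL = 40/64 = 5/8
sR = 40/36 = 10/9
mL = -1·sL + 0·sR = -5/8
mR = -1·sL + 1/2·sR = -5/72

5/8 10/9 -5/8 -5/72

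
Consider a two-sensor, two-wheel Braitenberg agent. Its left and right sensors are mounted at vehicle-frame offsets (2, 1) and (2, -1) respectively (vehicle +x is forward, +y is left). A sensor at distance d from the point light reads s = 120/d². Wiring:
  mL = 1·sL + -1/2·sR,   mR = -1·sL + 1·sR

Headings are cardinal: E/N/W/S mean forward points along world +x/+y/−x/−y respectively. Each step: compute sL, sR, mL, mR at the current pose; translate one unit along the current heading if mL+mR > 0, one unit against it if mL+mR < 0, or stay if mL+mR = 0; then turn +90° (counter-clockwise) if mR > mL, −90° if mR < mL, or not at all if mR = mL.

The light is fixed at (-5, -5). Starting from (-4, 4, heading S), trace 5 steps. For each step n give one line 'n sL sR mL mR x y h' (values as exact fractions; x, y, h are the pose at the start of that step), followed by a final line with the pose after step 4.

0 120/53 120/49 2700/2597 480/2597 -4 4 S
1 12/5 60/41 342/205 -192/205 -4 3 W
2 120/101 120/101 60/101 0 -5 3 N
3 15/13 30/17 60/221 135/221 -5 4 E
4 120/121 24/25 1548/3025 -96/3025 -4 4 N
final -4 5 E

n=0: pose=(-4,4,S); sL=120/53, sR=120/49; mL=2700/2597, mR=480/2597; mL+mR=60/49 → advance +1; mR−mL=-2220/2597 → turn -1·90°
n=1: pose=(-4,3,W); sL=12/5, sR=60/41; mL=342/205, mR=-192/205; mL+mR=30/41 → advance +1; mR−mL=-534/205 → turn -1·90°
n=2: pose=(-5,3,N); sL=120/101, sR=120/101; mL=60/101, mR=0; mL+mR=60/101 → advance +1; mR−mL=-60/101 → turn -1·90°
n=3: pose=(-5,4,E); sL=15/13, sR=30/17; mL=60/221, mR=135/221; mL+mR=15/17 → advance +1; mR−mL=75/221 → turn +1·90°
n=4: pose=(-4,4,N); sL=120/121, sR=24/25; mL=1548/3025, mR=-96/3025; mL+mR=12/25 → advance +1; mR−mL=-1644/3025 → turn -1·90°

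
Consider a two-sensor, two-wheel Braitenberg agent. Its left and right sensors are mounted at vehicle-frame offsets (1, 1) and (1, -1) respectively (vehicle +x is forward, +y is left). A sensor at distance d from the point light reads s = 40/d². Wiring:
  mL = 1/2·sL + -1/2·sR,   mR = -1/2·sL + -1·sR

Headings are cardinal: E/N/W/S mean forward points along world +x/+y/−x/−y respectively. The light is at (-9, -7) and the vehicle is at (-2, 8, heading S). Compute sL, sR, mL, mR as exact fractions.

2/13 5/29 -7/754 -94/377

left sensor world pos  = (-1, 7); dL² = 260
right sensor world pos = (-3, 7); dR² = 232
sL = 40/260 = 2/13
sR = 40/232 = 5/29
mL = 1/2·sL + -1/2·sR = -7/754
mR = -1/2·sL + -1·sR = -94/377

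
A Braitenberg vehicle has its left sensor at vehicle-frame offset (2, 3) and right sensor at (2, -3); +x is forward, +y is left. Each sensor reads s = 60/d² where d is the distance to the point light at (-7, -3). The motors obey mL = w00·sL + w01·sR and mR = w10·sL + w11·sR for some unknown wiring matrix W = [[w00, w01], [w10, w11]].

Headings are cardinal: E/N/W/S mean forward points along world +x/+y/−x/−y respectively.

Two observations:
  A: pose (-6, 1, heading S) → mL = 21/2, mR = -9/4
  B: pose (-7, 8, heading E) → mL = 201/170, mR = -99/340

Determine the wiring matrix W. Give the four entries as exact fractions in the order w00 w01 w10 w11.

1 1 1/2 -1/2

obs A: pose=(-6,1,S) → sL=3, sR=15/2, mL=21/2, mR=-9/4
obs B: pose=(-7,8,E) → sL=3/10, sR=15/17, mL=201/170, mR=-99/340
sensor matrix S = [[3, 15/2], [3/10, 15/17]]; det S = 27/68
solve [mL_A; mL_B] = S·[w00; w01] and [mR_A; mR_B] = S·[w10; w11]:
  w00 = 1, w01 = 1, w10 = 1/2, w11 = -1/2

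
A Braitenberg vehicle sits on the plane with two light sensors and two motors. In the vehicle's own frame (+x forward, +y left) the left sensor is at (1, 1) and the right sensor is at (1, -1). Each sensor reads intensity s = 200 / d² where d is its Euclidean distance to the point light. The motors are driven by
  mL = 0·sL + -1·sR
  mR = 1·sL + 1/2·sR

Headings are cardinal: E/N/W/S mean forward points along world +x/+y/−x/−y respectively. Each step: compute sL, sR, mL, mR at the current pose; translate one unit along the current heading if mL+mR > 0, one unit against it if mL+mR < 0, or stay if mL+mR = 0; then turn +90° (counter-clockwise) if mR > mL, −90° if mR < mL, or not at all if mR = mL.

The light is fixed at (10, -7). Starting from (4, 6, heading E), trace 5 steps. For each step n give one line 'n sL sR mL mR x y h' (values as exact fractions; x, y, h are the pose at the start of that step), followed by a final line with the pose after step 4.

n=0: pose=(4,6,E); sL=200/221, sR=200/169; mL=-200/169, mR=4300/2873; mL+mR=900/2873 → advance +1; mR−mL=7700/2873 → turn +1·90°
n=1: pose=(5,6,N); sL=25/29, sR=50/53; mL=-50/53, mR=2050/1537; mL+mR=600/1537 → advance +1; mR−mL=3500/1537 → turn +1·90°
n=2: pose=(5,7,W); sL=40/41, sR=200/261; mL=-200/261, mR=14540/10701; mL+mR=6340/10701 → advance +1; mR−mL=7580/3567 → turn +1·90°
n=3: pose=(4,7,S); sL=100/97, sR=100/109; mL=-100/109, mR=15750/10573; mL+mR=6050/10573 → advance +1; mR−mL=25450/10573 → turn +1·90°
n=4: pose=(4,6,E); sL=200/221, sR=200/169; mL=-200/169, mR=4300/2873; mL+mR=900/2873 → advance +1; mR−mL=7700/2873 → turn +1·90°

0 200/221 200/169 -200/169 4300/2873 4 6 E
1 25/29 50/53 -50/53 2050/1537 5 6 N
2 40/41 200/261 -200/261 14540/10701 5 7 W
3 100/97 100/109 -100/109 15750/10573 4 7 S
4 200/221 200/169 -200/169 4300/2873 4 6 E
final 5 6 N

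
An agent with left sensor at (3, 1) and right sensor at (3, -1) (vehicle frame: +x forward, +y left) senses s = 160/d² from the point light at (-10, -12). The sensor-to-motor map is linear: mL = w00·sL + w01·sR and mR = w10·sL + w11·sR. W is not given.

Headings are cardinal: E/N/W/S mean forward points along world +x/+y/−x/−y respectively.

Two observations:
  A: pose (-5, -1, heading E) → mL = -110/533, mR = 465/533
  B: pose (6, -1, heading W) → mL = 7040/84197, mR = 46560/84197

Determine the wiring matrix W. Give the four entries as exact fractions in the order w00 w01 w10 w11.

obs A: pose=(-5,-1,E) → sL=10/13, sR=40/41, mL=-110/533, mR=465/533
obs B: pose=(6,-1,W) → sL=160/269, sR=160/313, mL=7040/84197, mR=46560/84197
sensor matrix S = [[10/13, 40/41], [160/269, 160/313]]; det S = -8395200/44877001
solve [mL_A; mL_B] = S·[w00; w01] and [mR_A; mR_B] = S·[w10; w11]:
  w00 = 1, w01 = -1, w10 = 1/2, w11 = 1/2

1 -1 1/2 1/2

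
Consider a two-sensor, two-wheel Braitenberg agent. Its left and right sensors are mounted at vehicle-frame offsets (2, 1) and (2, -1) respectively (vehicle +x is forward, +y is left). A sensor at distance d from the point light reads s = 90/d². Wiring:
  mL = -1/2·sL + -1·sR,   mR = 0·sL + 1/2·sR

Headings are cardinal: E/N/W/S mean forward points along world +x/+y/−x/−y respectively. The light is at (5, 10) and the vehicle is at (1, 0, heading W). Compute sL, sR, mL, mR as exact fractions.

left sensor world pos  = (-1, -1); dL² = 157
right sensor world pos = (-1, 1); dR² = 117
sL = 90/157 = 90/157
sR = 90/117 = 10/13
mL = -1/2·sL + -1·sR = -2155/2041
mR = 0·sL + 1/2·sR = 5/13

90/157 10/13 -2155/2041 5/13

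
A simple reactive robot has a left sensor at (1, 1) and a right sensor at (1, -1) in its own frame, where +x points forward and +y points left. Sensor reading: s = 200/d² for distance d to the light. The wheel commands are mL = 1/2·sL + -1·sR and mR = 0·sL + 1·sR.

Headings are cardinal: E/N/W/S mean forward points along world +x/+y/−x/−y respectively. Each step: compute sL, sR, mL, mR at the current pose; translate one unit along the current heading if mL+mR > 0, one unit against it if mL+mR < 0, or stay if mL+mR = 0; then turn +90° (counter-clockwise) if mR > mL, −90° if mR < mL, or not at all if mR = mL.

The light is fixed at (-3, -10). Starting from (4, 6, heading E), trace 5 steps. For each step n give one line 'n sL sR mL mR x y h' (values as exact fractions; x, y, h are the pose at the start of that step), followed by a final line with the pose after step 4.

0 200/353 200/289 -41700/102017 200/289 4 6 E
1 100/169 20/37 -1530/6253 20/37 5 6 N
2 40/61 200/373 -4740/22753 200/373 5 7 W
3 5/8 50/73 -435/1168 50/73 4 7 S
4 200/353 200/289 -41700/102017 200/289 4 6 E
final 5 6 N

n=0: pose=(4,6,E); sL=200/353, sR=200/289; mL=-41700/102017, mR=200/289; mL+mR=100/353 → advance +1; mR−mL=112300/102017 → turn +1·90°
n=1: pose=(5,6,N); sL=100/169, sR=20/37; mL=-1530/6253, mR=20/37; mL+mR=50/169 → advance +1; mR−mL=4910/6253 → turn +1·90°
n=2: pose=(5,7,W); sL=40/61, sR=200/373; mL=-4740/22753, mR=200/373; mL+mR=20/61 → advance +1; mR−mL=16940/22753 → turn +1·90°
n=3: pose=(4,7,S); sL=5/8, sR=50/73; mL=-435/1168, mR=50/73; mL+mR=5/16 → advance +1; mR−mL=1235/1168 → turn +1·90°
n=4: pose=(4,6,E); sL=200/353, sR=200/289; mL=-41700/102017, mR=200/289; mL+mR=100/353 → advance +1; mR−mL=112300/102017 → turn +1·90°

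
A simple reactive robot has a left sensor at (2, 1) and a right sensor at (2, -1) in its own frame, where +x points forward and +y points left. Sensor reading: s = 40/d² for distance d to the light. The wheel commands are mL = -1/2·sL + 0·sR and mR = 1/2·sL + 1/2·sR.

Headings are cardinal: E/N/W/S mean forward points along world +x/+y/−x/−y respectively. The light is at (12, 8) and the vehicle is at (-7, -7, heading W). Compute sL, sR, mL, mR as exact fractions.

left sensor world pos  = (-9, -8); dL² = 697
right sensor world pos = (-9, -6); dR² = 637
sL = 40/697 = 40/697
sR = 40/637 = 40/637
mL = -1/2·sL + 0·sR = -20/697
mR = 1/2·sL + 1/2·sR = 26680/443989

40/697 40/637 -20/697 26680/443989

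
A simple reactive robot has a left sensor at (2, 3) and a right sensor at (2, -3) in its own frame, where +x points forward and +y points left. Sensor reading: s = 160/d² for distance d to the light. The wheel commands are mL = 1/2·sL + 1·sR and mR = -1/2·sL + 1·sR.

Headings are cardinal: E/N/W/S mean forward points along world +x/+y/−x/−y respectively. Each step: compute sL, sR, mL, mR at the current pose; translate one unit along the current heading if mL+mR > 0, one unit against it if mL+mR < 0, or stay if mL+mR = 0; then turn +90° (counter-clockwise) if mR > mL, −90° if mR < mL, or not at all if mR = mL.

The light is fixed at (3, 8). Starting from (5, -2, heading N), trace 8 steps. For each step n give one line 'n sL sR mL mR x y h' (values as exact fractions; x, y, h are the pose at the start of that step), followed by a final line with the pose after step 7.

n=0: pose=(5,-2,N); sL=32/13, sR=160/89; mL=3504/1157, mR=656/1157; mL+mR=320/89 → advance +1; mR−mL=-32/13 → turn -1·90°
n=1: pose=(5,-1,E); sL=40/13, sR=1; mL=33/13, mR=-7/13; mL+mR=2 → advance +1; mR−mL=-40/13 → turn -1·90°
n=2: pose=(6,-1,S); sL=160/157, sR=160/121; mL=34800/18997, mR=15440/18997; mL+mR=320/121 → advance +1; mR−mL=-160/157 → turn -1·90°
n=3: pose=(6,-2,W); sL=16/17, sR=16/5; mL=312/85, mR=232/85; mL+mR=32/5 → advance +1; mR−mL=-16/17 → turn -1·90°
n=4: pose=(5,-2,N); sL=32/13, sR=160/89; mL=3504/1157, mR=656/1157; mL+mR=320/89 → advance +1; mR−mL=-32/13 → turn -1·90°
n=5: pose=(5,-1,E); sL=40/13, sR=1; mL=33/13, mR=-7/13; mL+mR=2 → advance +1; mR−mL=-40/13 → turn -1·90°
n=6: pose=(6,-1,S); sL=160/157, sR=160/121; mL=34800/18997, mR=15440/18997; mL+mR=320/121 → advance +1; mR−mL=-160/157 → turn -1·90°
n=7: pose=(6,-2,W); sL=16/17, sR=16/5; mL=312/85, mR=232/85; mL+mR=32/5 → advance +1; mR−mL=-16/17 → turn -1·90°

0 32/13 160/89 3504/1157 656/1157 5 -2 N
1 40/13 1 33/13 -7/13 5 -1 E
2 160/157 160/121 34800/18997 15440/18997 6 -1 S
3 16/17 16/5 312/85 232/85 6 -2 W
4 32/13 160/89 3504/1157 656/1157 5 -2 N
5 40/13 1 33/13 -7/13 5 -1 E
6 160/157 160/121 34800/18997 15440/18997 6 -1 S
7 16/17 16/5 312/85 232/85 6 -2 W
final 5 -2 N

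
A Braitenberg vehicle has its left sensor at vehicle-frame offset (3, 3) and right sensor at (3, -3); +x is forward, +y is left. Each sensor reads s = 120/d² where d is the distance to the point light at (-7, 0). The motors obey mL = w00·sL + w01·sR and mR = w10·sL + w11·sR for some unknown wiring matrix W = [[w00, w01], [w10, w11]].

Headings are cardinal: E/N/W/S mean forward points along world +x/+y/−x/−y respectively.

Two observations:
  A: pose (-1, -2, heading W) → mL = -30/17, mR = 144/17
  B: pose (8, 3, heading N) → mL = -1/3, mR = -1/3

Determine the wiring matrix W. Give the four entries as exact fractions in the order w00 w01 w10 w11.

obs A: pose=(-1,-2,W) → sL=60/17, sR=12, mL=-30/17, mR=144/17
obs B: pose=(8,3,N) → sL=2/3, sR=1/3, mL=-1/3, mR=-1/3
sensor matrix S = [[60/17, 12], [2/3, 1/3]]; det S = -116/17
solve [mL_A; mL_B] = S·[w00; w01] and [mR_A; mR_B] = S·[w10; w11]:
  w00 = -1/2, w01 = 0, w10 = -1, w11 = 1

-1/2 0 -1 1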